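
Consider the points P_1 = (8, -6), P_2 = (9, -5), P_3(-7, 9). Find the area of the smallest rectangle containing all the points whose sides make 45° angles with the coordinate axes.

In coordinates u = x + y, v = x − y the rectangle is axis-aligned; the map (x,y)→(u,v) scales areas by 2.
u-values: 2, 4, 2; range = 4 − 2 = 2.
v-values: 14, 14, -16; range = 14 − (-16) = 30.
Area = (2 × 30) / 2 = 30.

30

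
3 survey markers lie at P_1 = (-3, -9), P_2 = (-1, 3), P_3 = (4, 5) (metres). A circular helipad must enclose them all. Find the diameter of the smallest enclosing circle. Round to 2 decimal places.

Side lengths²: P_1P_2² = 148, P_1P_3² = 245, P_2P_3² = 29.
Since P_1P_3² = 245 ≥ 148 + 29 = 177, the angle opposite P_1P_3 is not acute, so the smallest enclosing circle has P_1P_3 as diameter.
Centre = midpoint of P_1P_3 = (0.5, -2), r² = 245/4 = 61.25.
Diameter = 2r = 2√(61.25) ≈ 15.65.

15.65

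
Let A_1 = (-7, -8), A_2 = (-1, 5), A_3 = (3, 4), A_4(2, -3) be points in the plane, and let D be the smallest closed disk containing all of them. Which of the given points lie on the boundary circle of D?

A smallest enclosing disk is always determined by at most three of the input points on its boundary.
The farthest pair is A_1–A_3 with squared distance 244. The circle on this segment as diameter has centre (-2, -2) and r² = 244/4 = 61.
Check A_2: distance² to centre = 50 ≤ 61, so it lies inside.
All remaining points lie in this disk, and no smaller disk contains both endpoints, so this is the minimum enclosing circle.
The points at distance exactly r from the centre are A_1, A_3 — 2 points.

A_1, A_3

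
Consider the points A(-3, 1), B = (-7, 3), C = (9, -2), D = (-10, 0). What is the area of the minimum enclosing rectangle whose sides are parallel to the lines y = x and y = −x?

178.5

In coordinates u = x + y, v = x − y the rectangle is axis-aligned; the map (x,y)→(u,v) scales areas by 2.
u-values: -2, -4, 7, -10; range = 7 − (-10) = 17.
v-values: -4, -10, 11, -10; range = 11 − (-10) = 21.
Area = (17 × 21) / 2 = 178.5.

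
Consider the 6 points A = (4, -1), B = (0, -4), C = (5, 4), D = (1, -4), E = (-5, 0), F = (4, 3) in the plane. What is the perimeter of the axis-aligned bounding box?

36

Width = max x − min x = 5 − (-5) = 10.
Height = max y − min y = 4 − (-4) = 8.
Perimeter = 2(10 + 8) = 36.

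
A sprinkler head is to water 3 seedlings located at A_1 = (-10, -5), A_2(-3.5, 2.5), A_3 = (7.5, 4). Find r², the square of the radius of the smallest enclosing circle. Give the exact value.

96.8125

Side lengths²: A_1A_2² = 98.5, A_1A_3² = 387.25, A_2A_3² = 123.25.
Since A_1A_3² = 387.25 ≥ 123.25 + 98.5 = 221.75, the angle opposite A_1A_3 is not acute, so the smallest enclosing circle has A_1A_3 as diameter.
Centre = midpoint of A_1A_3 = (-1.25, -0.5), r² = 387.25/4 = 96.8125.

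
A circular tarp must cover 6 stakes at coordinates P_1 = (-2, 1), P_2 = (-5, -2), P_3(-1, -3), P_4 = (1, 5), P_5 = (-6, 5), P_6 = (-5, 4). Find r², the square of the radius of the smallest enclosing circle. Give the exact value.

The minimum enclosing circle is determined by three boundary points: P_3, P_4, P_5.
Their circumcentre is (-2.5, 1.625) with r² = 23.640625.
The farthest remaining point P_2 is at distance² 19.390625 ≤ 23.640625.

23.640625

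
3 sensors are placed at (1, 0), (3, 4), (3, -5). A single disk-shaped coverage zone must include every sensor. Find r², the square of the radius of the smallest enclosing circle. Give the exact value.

Call the three points A, B, C in the order given.
Side lengths²: AB² = 20, AC² = 29, BC² = 81.
Since BC² = 81 ≥ 29 + 20 = 49, the angle opposite BC is not acute, so the smallest enclosing circle has BC as diameter.
Centre = midpoint of BC = (3, -0.5), r² = 81/4 = 20.25.

20.25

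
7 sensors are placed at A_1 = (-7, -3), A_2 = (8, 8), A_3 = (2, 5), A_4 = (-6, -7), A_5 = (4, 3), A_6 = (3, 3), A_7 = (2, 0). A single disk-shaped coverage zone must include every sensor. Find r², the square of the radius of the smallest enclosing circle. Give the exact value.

105.25

A smallest enclosing disk is always determined by at most three of the input points on its boundary.
The farthest pair is A_2–A_4 with squared distance 421. The circle on this segment as diameter has centre (1, 0.5) and r² = 421/4 = 105.25.
Check A_1: distance² to centre = 76.25 ≤ 105.25, so it lies inside.
All remaining points lie in this disk, and no smaller disk contains both endpoints, so this is the minimum enclosing circle.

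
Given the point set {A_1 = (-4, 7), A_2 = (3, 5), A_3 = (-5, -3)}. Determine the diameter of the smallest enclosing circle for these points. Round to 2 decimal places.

Side lengths²: A_1A_2² = 53, A_1A_3² = 101, A_2A_3² = 128.
Since A_2A_3² = 128 < 101 + 53 = 154, the triangle is acute, so the smallest enclosing circle is the circumcircle.
Circumcentre = (-31/18, 31/18), r² = 5353/162.
Diameter = 2r = 2√(5353/162) ≈ 11.50.

11.50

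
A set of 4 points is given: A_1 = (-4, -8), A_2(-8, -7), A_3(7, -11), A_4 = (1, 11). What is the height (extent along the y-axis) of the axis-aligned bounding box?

22

max y = 11, min y = -11, so height = 22.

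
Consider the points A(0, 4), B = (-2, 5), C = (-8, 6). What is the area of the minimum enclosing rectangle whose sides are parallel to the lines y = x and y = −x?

In coordinates u = x + y, v = x − y the rectangle is axis-aligned; the map (x,y)→(u,v) scales areas by 2.
u-values: 4, 3, -2; range = 4 − (-2) = 6.
v-values: -4, -7, -14; range = -4 − (-14) = 10.
Area = (6 × 10) / 2 = 30.

30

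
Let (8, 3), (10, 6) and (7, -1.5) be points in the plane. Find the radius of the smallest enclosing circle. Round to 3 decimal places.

Call the three points A, B, C in the order given.
Side lengths²: AB² = 13, AC² = 21.25, BC² = 65.25.
Since BC² = 65.25 ≥ 21.25 + 13 = 34.25, the angle opposite BC is not acute, so the smallest enclosing circle has BC as diameter.
Centre = midpoint of BC = (8.5, 2.25), r² = 65.25/4 = 16.3125.
r = √(16.3125) ≈ 4.039.

4.039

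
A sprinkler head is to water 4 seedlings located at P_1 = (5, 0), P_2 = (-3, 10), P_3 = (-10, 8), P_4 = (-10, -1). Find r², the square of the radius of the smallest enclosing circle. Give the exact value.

32657/450

A smallest enclosing disk is always determined by at most three of the input points on its boundary.
The minimum enclosing circle is determined by three boundary points: P_1, P_3, P_4.
Their circumcentre is (-83/30, 3.5) with r² = 32657/450.
The farthest remaining point P_2 is at distance² 19037/450 ≤ 32657/450.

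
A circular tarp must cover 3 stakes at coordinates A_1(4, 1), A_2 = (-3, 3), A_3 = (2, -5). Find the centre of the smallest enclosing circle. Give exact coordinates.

(-15/46, -41/46)

Side lengths²: A_1A_2² = 53, A_1A_3² = 40, A_2A_3² = 89.
Since A_2A_3² = 89 < 53 + 40 = 93, the triangle is acute, so the smallest enclosing circle is the circumcircle.
Circumcentre = (-15/46, -41/46), r² = 23585/1058.
Centre = (-15/46, -41/46).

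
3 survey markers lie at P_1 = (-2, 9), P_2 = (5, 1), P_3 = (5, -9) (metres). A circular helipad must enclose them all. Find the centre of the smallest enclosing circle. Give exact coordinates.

(1.5, 0)

Side lengths²: P_1P_2² = 113, P_1P_3² = 373, P_2P_3² = 100.
Since P_1P_3² = 373 ≥ 113 + 100 = 213, the angle opposite P_1P_3 is not acute, so the smallest enclosing circle has P_1P_3 as diameter.
Centre = midpoint of P_1P_3 = (1.5, 0), r² = 373/4 = 93.25.
Centre = (1.5, 0).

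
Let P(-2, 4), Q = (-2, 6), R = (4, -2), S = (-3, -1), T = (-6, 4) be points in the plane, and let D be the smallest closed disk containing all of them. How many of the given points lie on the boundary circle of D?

The farthest pair is R–T with squared distance 136. The circle on this segment as diameter has centre (-1, 1) and r² = 136/4 = 34.
Check P: distance² to centre = 10 ≤ 34, so it lies inside.
All remaining points lie in this disk, and no smaller disk contains both endpoints, so this is the minimum enclosing circle.
The points at distance exactly r from the centre are R, T — 2 points.

2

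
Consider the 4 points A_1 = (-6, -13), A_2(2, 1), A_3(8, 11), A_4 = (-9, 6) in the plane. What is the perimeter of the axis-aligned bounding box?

82

Width = max x − min x = 8 − (-9) = 17.
Height = max y − min y = 11 − (-13) = 24.
Perimeter = 2(17 + 24) = 82.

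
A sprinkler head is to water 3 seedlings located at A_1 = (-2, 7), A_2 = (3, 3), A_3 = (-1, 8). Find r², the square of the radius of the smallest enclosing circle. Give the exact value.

1681/162

Side lengths²: A_1A_2² = 41, A_1A_3² = 2, A_2A_3² = 41.
Since A_2A_3² = 41 < 41 + 2 = 43, the triangle is acute, so the smallest enclosing circle is the circumcircle.
Circumcentre = (13/18, 95/18), r² = 1681/162.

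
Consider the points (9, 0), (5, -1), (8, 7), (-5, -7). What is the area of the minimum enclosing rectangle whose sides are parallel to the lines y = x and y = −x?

108

In coordinates u = x + y, v = x − y the rectangle is axis-aligned; the map (x,y)→(u,v) scales areas by 2.
u-values: 9, 4, 15, -12; range = 15 − (-12) = 27.
v-values: 9, 6, 1, 2; range = 9 − 1 = 8.
Area = (27 × 8) / 2 = 108.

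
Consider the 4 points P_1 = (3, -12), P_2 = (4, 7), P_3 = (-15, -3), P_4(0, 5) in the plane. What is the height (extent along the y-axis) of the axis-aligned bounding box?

max y = 7, min y = -12, so height = 19.

19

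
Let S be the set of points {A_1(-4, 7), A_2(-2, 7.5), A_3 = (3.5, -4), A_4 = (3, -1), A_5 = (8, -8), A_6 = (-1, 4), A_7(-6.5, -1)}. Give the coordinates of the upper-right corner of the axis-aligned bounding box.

x-range [-6.5, 8], y-range [-8, 7.5].
The upper-right corner is (8, 7.5).

(8, 7.5)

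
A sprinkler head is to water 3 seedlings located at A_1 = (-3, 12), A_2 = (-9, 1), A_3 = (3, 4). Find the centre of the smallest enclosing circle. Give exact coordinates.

Side lengths²: A_1A_2² = 157, A_1A_3² = 100, A_2A_3² = 153.
Since A_1A_2² = 157 < 153 + 100 = 253, the triangle is acute, so the smallest enclosing circle is the circumcircle.
Circumcentre = (-70/19, 199/38), r² = 66725/1444.
Centre = (-70/19, 199/38).

(-70/19, 199/38)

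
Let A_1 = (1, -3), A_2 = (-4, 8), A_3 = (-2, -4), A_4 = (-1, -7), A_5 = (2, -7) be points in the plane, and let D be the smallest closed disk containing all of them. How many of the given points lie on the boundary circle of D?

2

By Welzl's lemma the MEC is supported by two points (diametrically opposite) or three points (on a circumcircle).
The farthest pair is A_2–A_5 with squared distance 261. The circle on this segment as diameter has centre (-1, 0.5) and r² = 261/4 = 65.25.
Check A_1: distance² to centre = 16.25 ≤ 65.25, so it lies inside.
All remaining points lie in this disk, and no smaller disk contains both endpoints, so this is the minimum enclosing circle.
The points at distance exactly r from the centre are A_2, A_5 — 2 points.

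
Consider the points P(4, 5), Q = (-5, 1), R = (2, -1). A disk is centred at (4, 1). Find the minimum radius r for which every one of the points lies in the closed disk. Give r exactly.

The required radius is the distance from (4, 1) to the farthest point.
Squared distances: 16, 81, 8.
Maximum is 81, attained at Q.
r = √81 = 9.

9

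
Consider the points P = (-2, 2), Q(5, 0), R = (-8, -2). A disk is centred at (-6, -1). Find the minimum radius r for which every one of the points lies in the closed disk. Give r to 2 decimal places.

11.05

The required radius is the distance from (-6, -1) to the farthest point.
Squared distances: 25, 122, 5.
Maximum is 122, attained at Q.
r = √122 ≈ 11.05.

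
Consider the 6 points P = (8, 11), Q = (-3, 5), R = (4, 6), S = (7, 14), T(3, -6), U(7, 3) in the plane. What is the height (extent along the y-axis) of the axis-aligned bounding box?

20

max y = 14, min y = -6, so height = 20.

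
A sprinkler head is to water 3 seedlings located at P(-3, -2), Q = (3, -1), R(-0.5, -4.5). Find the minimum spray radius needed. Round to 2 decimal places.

3.04

Side lengths²: PQ² = 37, PR² = 12.5, QR² = 24.5.
Since PQ² = 37 ≥ 24.5 + 12.5 = 37, the angle opposite PQ is not acute, so the smallest enclosing circle has PQ as diameter.
Centre = midpoint of PQ = (0, -1.5), r² = 37/4 = 9.25.
r = √(9.25) ≈ 3.04.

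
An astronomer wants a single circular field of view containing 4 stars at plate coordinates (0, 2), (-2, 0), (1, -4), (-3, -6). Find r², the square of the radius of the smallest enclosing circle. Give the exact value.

18.25

By Welzl's lemma the MEC is supported by two points (diametrically opposite) or three points (on a circumcircle).
The farthest pair is (0, 2)–(-3, -6) with squared distance 73. The circle on this segment as diameter has centre (-1.5, -2) and r² = 73/4 = 18.25.
Check (-2, 0): distance² to centre = 4.25 ≤ 18.25, so it lies inside.
All remaining points lie in this disk, and no smaller disk contains both endpoints, so this is the minimum enclosing circle.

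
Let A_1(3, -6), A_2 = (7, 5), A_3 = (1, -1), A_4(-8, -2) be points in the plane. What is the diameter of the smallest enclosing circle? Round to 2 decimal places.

16.55

By Welzl's lemma the MEC is supported by two points (diametrically opposite) or three points (on a circumcircle).
The farthest pair is A_2–A_4 with squared distance 274. The circle on this segment as diameter has centre (-0.5, 1.5) and r² = 274/4 = 68.5.
Check A_1: distance² to centre = 68.5 ≤ 68.5, so it lies inside.
All remaining points lie in this disk, and no smaller disk contains both endpoints, so this is the minimum enclosing circle.
Diameter = 2r = 2√(68.5) ≈ 16.55.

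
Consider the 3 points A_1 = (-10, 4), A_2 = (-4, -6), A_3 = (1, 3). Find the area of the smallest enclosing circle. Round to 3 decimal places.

127.711

Side lengths²: A_1A_2² = 136, A_1A_3² = 122, A_2A_3² = 106.
Since A_1A_2² = 136 < 122 + 106 = 228, the triangle is acute, so the smallest enclosing circle is the circumcircle.
Circumcentre = (-249/52, 17/52), r² = 54961/1352.
Area = π·r² = π·54961/1352 ≈ 127.711.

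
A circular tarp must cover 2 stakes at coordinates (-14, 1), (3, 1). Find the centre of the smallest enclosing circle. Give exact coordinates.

(-5.5, 1)

The smallest circle enclosing two points has them as diameter endpoints.
Centre = midpoint = (-5.5, 1); r² = |(-14, 1)−(3, 1)|²/4 = 289/4 = 72.25.
Centre = (-5.5, 1).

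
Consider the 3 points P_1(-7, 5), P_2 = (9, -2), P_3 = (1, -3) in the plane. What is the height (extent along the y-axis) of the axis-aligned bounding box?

8

max y = 5, min y = -3, so height = 8.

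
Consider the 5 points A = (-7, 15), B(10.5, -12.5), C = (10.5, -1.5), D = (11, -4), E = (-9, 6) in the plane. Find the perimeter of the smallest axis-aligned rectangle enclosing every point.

95

Width = max x − min x = 11 − (-9) = 20.
Height = max y − min y = 15 − (-12.5) = 27.5.
Perimeter = 2(20 + 27.5) = 95.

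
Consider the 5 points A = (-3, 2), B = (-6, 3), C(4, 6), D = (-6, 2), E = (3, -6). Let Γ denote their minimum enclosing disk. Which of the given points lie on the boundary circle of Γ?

The minimum enclosing circle of a finite set is fixed by two of the points (as a diameter) or three (as a circumcircle).
The minimum enclosing circle is determined by three boundary points: B, C, E.
Their circumcentre is (7/26, 7/26) with r² = 15805/338.
The farthest remaining point D is at distance² 14297/338 ≤ 15805/338.
The points at distance exactly r from the centre are B, C, E — 3 points.

B, C, E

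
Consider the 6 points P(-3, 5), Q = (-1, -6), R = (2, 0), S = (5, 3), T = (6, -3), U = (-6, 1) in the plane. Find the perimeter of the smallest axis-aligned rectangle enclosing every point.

46

Width = max x − min x = 6 − (-6) = 12.
Height = max y − min y = 5 − (-6) = 11.
Perimeter = 2(12 + 11) = 46.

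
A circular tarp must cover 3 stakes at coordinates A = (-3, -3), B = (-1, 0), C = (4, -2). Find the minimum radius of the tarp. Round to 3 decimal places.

Side lengths²: AB² = 13, AC² = 50, BC² = 29.
Since AC² = 50 ≥ 29 + 13 = 42, the angle opposite AC is not acute, so the smallest enclosing circle has AC as diameter.
Centre = midpoint of AC = (0.5, -2.5), r² = 50/4 = 12.5.
r = √(12.5) ≈ 3.536.

3.536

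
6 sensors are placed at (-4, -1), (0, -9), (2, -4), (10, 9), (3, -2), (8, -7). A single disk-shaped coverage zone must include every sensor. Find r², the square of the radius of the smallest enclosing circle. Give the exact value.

106

The minimum enclosing circle of a finite set is fixed by two of the points (as a diameter) or three (as a circumcircle).
The farthest pair is (0, -9)–(10, 9) with squared distance 424. The circle on this segment as diameter has centre (5, 0) and r² = 424/4 = 106.
Check (-4, -1): distance² to centre = 82 ≤ 106, so it lies inside.
All remaining points lie in this disk, and no smaller disk contains both endpoints, so this is the minimum enclosing circle.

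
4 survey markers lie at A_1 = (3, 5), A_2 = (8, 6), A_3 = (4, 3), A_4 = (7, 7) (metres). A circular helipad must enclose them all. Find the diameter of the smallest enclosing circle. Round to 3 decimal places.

A smallest enclosing disk is always determined by at most three of the input points on its boundary.
The minimum enclosing circle is determined by three boundary points: A_1, A_2, A_3.
Their circumcentre is (123/22, 111/22) with r² = 1625/242.
The farthest remaining point A_4 is at distance² 1405/242 ≤ 1625/242.
Diameter = 2r = 2√(1625/242) ≈ 5.183.

5.183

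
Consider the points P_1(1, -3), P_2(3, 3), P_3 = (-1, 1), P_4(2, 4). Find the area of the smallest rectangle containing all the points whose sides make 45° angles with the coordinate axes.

24

In coordinates u = x + y, v = x − y the rectangle is axis-aligned; the map (x,y)→(u,v) scales areas by 2.
u-values: -2, 6, 0, 6; range = 6 − (-2) = 8.
v-values: 4, 0, -2, -2; range = 4 − (-2) = 6.
Area = (8 × 6) / 2 = 24.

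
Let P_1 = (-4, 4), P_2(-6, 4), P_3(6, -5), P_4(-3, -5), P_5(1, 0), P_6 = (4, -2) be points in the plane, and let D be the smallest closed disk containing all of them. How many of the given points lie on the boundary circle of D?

The minimum enclosing circle of a finite set is fixed by two of the points (as a diameter) or three (as a circumcircle).
The farthest pair is P_2–P_3 with squared distance 225. The circle on this segment as diameter has centre (0, -0.5) and r² = 225/4 = 56.25.
Check P_1: distance² to centre = 36.25 ≤ 56.25, so it lies inside.
All remaining points lie in this disk, and no smaller disk contains both endpoints, so this is the minimum enclosing circle.
The points at distance exactly r from the centre are P_2, P_3 — 2 points.

2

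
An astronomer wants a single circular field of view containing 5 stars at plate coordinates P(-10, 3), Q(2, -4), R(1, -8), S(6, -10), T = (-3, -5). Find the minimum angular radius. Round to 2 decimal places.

10.31

The farthest pair is P–S with squared distance 425. The circle on this segment as diameter has centre (-2, -3.5) and r² = 425/4 = 106.25.
Check Q: distance² to centre = 16.25 ≤ 106.25, so it lies inside.
All remaining points lie in this disk, and no smaller disk contains both endpoints, so this is the minimum enclosing circle.
r = √(106.25) ≈ 10.31.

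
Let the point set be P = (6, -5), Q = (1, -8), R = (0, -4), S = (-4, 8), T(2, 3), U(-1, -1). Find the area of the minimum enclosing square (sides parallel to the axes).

256

The bounding box has width 10 and height 16.
An axis-aligned square enclosing the set must have side ≥ max(width, height).
So the minimum side is max(10, 16) = 16.
Area = 16² = 256.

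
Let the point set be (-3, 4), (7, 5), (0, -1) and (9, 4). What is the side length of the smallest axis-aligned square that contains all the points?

12

The bounding box has width 12 and height 6.
An axis-aligned square enclosing the set must have side ≥ max(width, height).
So the minimum side is max(12, 6) = 12.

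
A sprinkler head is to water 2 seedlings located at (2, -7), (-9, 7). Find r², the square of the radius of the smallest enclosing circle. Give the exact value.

The smallest circle enclosing two points has them as diameter endpoints.
Centre = midpoint = (-3.5, 0); r² = |(2, -7)−(-9, 7)|²/4 = 317/4 = 79.25.

79.25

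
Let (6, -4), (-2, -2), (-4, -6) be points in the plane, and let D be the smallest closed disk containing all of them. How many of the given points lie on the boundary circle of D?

Call the three points A, B, C in the order given.
Side lengths²: AB² = 68, AC² = 104, BC² = 20.
Since AC² = 104 ≥ 68 + 20 = 88, the angle opposite AC is not acute, so the smallest enclosing circle has AC as diameter.
Centre = midpoint of AC = (1, -5), r² = 104/4 = 26.
The points at distance exactly r from the centre are (6, -4), (-4, -6) — 2 points.

2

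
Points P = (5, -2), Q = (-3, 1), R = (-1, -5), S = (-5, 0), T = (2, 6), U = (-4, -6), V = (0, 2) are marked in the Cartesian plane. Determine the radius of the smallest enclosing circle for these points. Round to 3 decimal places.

6.708

By Welzl's lemma the MEC is supported by two points (diametrically opposite) or three points (on a circumcircle).
The farthest pair is T–U with squared distance 180. The circle on this segment as diameter has centre (-1, 0) and r² = 180/4 = 45.
Check P: distance² to centre = 40 ≤ 45, so it lies inside.
All remaining points lie in this disk, and no smaller disk contains both endpoints, so this is the minimum enclosing circle.
r = √45 ≈ 6.708.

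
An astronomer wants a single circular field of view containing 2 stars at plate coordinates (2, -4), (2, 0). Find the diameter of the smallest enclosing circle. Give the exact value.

The smallest circle enclosing two points has them as diameter endpoints.
Centre = midpoint = (2, -2); r² = |(2, -4)−(2, 0)|²/4 = 16/4 = 4.
Diameter = 2r = 2√4 = 4.

4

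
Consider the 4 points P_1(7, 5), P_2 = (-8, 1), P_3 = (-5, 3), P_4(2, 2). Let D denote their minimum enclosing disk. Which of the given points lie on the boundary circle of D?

The farthest pair is P_1–P_2 with squared distance 241. The circle on this segment as diameter has centre (-0.5, 3) and r² = 241/4 = 60.25.
Check P_3: distance² to centre = 20.25 ≤ 60.25, so it lies inside.
All remaining points lie in this disk, and no smaller disk contains both endpoints, so this is the minimum enclosing circle.
The points at distance exactly r from the centre are P_1, P_2 — 2 points.

P_1, P_2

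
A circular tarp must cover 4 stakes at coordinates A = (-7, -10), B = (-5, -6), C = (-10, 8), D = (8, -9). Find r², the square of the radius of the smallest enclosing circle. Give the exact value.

The minimum enclosing circle of a finite set is fixed by two of the points (as a diameter) or three (as a circumcircle).
The farthest pair is C–D with squared distance 613. The circle on this segment as diameter has centre (-1, -0.5) and r² = 613/4 = 153.25.
Check A: distance² to centre = 126.25 ≤ 153.25, so it lies inside.
All remaining points lie in this disk, and no smaller disk contains both endpoints, so this is the minimum enclosing circle.

153.25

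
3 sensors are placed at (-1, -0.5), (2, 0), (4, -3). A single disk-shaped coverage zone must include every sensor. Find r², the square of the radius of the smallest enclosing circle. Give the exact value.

7.8125

Call the three points A, B, C in the order given.
Side lengths²: AB² = 9.25, AC² = 31.25, BC² = 13.
Since AC² = 31.25 ≥ 13 + 9.25 = 22.25, the angle opposite AC is not acute, so the smallest enclosing circle has AC as diameter.
Centre = midpoint of AC = (1.5, -1.75), r² = 31.25/4 = 7.8125.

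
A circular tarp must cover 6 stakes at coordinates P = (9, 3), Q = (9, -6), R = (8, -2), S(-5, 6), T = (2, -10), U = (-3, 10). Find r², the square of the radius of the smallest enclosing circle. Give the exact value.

107.91015625

A smallest enclosing disk is always determined by at most three of the input points on its boundary.
The minimum enclosing circle is determined by three boundary points: Q, T, U.
Their circumcentre is (0.75, 0.3125) with r² = 107.91015625.
The farthest remaining point P is at distance² 75.28515625 ≤ 107.91015625.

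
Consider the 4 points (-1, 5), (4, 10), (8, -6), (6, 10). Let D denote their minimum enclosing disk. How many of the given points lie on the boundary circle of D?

2

By Welzl's lemma the MEC is supported by two points (diametrically opposite) or three points (on a circumcircle).
The farthest pair is (4, 10)–(8, -6) with squared distance 272. The circle on this segment as diameter has centre (6, 2) and r² = 272/4 = 68.
Check (-1, 5): distance² to centre = 58 ≤ 68, so it lies inside.
All remaining points lie in this disk, and no smaller disk contains both endpoints, so this is the minimum enclosing circle.
The points at distance exactly r from the centre are (4, 10), (8, -6) — 2 points.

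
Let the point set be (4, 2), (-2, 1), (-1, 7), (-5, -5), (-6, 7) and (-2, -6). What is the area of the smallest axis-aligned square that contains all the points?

169

The bounding box has width 10 and height 13.
An axis-aligned square enclosing the set must have side ≥ max(width, height).
So the minimum side is max(10, 13) = 13.
Area = 13² = 169.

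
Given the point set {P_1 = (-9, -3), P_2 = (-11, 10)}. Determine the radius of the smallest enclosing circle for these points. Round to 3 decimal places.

6.576

The smallest circle enclosing two points has them as diameter endpoints.
Centre = midpoint = (-10, 3.5); r² = |P_1P_2|²/4 = 173/4 = 43.25.
r = √(43.25) ≈ 6.576.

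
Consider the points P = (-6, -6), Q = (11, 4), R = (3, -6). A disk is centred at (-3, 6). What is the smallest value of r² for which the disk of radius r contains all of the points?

The required radius is the distance from (-3, 6) to the farthest point.
Squared distances: 153, 200, 180.
Maximum is 200, attained at Q.

200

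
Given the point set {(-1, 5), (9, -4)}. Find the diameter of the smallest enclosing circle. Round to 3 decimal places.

The smallest circle enclosing two points has them as diameter endpoints.
Centre = midpoint = (4, 0.5); r² = |(-1, 5)−(9, -4)|²/4 = 181/4 = 45.25.
Diameter = 2r = 2√(45.25) ≈ 13.454.

13.454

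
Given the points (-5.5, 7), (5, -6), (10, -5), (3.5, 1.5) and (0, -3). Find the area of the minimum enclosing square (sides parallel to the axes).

240.25

The bounding box has width 15.5 and height 13.
An axis-aligned square enclosing the set must have side ≥ max(width, height).
So the minimum side is max(15.5, 13) = 15.5.
Area = 15.5² = 240.25.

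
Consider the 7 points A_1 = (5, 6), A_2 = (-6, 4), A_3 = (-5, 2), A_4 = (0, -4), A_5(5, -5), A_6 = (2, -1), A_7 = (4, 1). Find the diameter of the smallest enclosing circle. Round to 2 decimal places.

A smallest enclosing disk is always determined by at most three of the input points on its boundary.
The minimum enclosing circle is determined by three boundary points: A_1, A_2, A_5.
Their circumcentre is (7/22, 0.5) with r² = 12625/242.
The farthest remaining point A_3 is at distance² 7389/242 ≤ 12625/242.
Diameter = 2r = 2√(12625/242) ≈ 14.45.

14.45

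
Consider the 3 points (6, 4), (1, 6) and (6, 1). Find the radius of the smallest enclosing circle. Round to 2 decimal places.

Call the three points A, B, C in the order given.
Side lengths²: AB² = 29, AC² = 9, BC² = 50.
Since BC² = 50 ≥ 29 + 9 = 38, the angle opposite BC is not acute, so the smallest enclosing circle has BC as diameter.
Centre = midpoint of BC = (3.5, 3.5), r² = 50/4 = 12.5.
r = √(12.5) ≈ 3.54.

3.54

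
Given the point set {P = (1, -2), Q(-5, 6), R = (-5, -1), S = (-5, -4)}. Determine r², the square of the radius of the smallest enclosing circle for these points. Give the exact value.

A smallest enclosing disk is always determined by at most three of the input points on its boundary.
The minimum enclosing circle is determined by three boundary points: P, Q, S.
Their circumcentre is (-10/3, 1) with r² = 250/9.
The farthest remaining point R is at distance² 61/9 ≤ 250/9.

250/9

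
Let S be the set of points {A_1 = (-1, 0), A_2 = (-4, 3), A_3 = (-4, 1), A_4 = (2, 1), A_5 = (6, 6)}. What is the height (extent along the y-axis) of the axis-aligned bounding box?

max y = 6, min y = 0, so height = 6.

6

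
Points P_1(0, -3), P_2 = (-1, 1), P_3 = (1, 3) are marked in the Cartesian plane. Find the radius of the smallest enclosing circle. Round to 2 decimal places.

Side lengths²: P_1P_2² = 17, P_1P_3² = 37, P_2P_3² = 8.
Since P_1P_3² = 37 ≥ 17 + 8 = 25, the angle opposite P_1P_3 is not acute, so the smallest enclosing circle has P_1P_3 as diameter.
Centre = midpoint of P_1P_3 = (0.5, 0), r² = 37/4 = 9.25.
r = √(9.25) ≈ 3.04.

3.04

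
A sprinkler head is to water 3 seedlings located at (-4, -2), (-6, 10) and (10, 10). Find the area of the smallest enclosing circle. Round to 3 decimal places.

274.453

Call the three points A, B, C in the order given.
Side lengths²: AB² = 148, AC² = 340, BC² = 256.
Since AC² = 340 < 256 + 148 = 404, the triangle is acute, so the smallest enclosing circle is the circumcircle.
Circumcentre = (2, 31/6), r² = 3145/36.
Area = π·r² = π·3145/36 ≈ 274.453.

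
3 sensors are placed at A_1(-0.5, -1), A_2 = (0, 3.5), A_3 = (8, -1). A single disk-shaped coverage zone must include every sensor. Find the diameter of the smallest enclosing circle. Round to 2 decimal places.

9.24

Side lengths²: A_1A_2² = 20.5, A_1A_3² = 72.25, A_2A_3² = 84.25.
Since A_2A_3² = 84.25 < 72.25 + 20.5 = 92.75, the triangle is acute, so the smallest enclosing circle is the circumcircle.
Circumcentre = (3.75, 29/36), r² = 13817/648.
Diameter = 2r = 2√(13817/648) ≈ 9.24.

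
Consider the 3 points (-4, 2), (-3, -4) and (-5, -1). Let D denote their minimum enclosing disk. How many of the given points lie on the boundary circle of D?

2

Call the three points A, B, C in the order given.
Side lengths²: AB² = 37, AC² = 10, BC² = 13.
Since AB² = 37 ≥ 13 + 10 = 23, the angle opposite AB is not acute, so the smallest enclosing circle has AB as diameter.
Centre = midpoint of AB = (-3.5, -1), r² = 37/4 = 9.25.
The points at distance exactly r from the centre are (-4, 2), (-3, -4) — 2 points.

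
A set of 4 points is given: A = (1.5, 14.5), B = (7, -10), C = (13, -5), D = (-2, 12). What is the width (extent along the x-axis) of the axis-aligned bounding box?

max x = 13, min x = -2, so width = 15.

15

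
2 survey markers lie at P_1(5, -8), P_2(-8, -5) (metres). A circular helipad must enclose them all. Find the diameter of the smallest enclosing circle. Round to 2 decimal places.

13.34

The smallest circle enclosing two points has them as diameter endpoints.
Centre = midpoint = (-1.5, -6.5); r² = |P_1P_2|²/4 = 178/4 = 44.5.
Diameter = 2r = 2√(44.5) ≈ 13.34.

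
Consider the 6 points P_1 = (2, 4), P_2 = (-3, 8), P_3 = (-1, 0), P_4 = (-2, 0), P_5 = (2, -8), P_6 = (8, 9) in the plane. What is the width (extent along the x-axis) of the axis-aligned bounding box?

max x = 8, min x = -3, so width = 11.

11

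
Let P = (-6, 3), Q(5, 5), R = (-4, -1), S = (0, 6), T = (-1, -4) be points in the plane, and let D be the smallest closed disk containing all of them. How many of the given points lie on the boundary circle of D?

3

A smallest enclosing disk is always determined by at most three of the input points on its boundary.
The minimum enclosing circle is determined by three boundary points: P, Q, T.
Their circumcentre is (-7/58, 111/58) with r² = 60125/1682.
The farthest remaining point R is at distance² 39593/1682 ≤ 60125/1682.
The points at distance exactly r from the centre are P, Q, T — 3 points.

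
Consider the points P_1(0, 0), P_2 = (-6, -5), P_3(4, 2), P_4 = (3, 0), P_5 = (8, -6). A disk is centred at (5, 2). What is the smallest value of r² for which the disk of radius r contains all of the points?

170

The required radius is the distance from (5, 2) to the farthest point.
Squared distances: 29, 170, 1, 8, 73.
Maximum is 170, attained at P_2.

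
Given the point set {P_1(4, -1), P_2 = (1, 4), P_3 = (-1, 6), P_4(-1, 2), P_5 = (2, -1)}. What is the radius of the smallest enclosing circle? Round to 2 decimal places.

The farthest pair is P_1–P_3 with squared distance 74. The circle on this segment as diameter has centre (1.5, 2.5) and r² = 74/4 = 18.5.
Check P_2: distance² to centre = 2.5 ≤ 18.5, so it lies inside.
All remaining points lie in this disk, and no smaller disk contains both endpoints, so this is the minimum enclosing circle.
r = √(18.5) ≈ 4.30.

4.30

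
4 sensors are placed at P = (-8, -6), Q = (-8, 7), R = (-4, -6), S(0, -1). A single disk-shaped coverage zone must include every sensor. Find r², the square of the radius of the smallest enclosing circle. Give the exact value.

46.25

A smallest enclosing disk is always determined by at most three of the input points on its boundary.
The farthest pair is Q–R with squared distance 185. The circle on this segment as diameter has centre (-6, 0.5) and r² = 185/4 = 46.25.
Check P: distance² to centre = 46.25 ≤ 46.25, so it lies inside.
All remaining points lie in this disk, and no smaller disk contains both endpoints, so this is the minimum enclosing circle.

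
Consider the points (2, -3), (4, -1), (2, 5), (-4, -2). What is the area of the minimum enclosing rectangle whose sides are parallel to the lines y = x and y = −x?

52

In coordinates u = x + y, v = x − y the rectangle is axis-aligned; the map (x,y)→(u,v) scales areas by 2.
u-values: -1, 3, 7, -6; range = 7 − (-6) = 13.
v-values: 5, 5, -3, -2; range = 5 − (-3) = 8.
Area = (13 × 8) / 2 = 52.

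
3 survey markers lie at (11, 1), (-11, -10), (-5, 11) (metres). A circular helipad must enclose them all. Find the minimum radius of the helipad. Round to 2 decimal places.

12.80

Call the three points A, B, C in the order given.
Side lengths²: AB² = 605, AC² = 356, BC² = 477.
Since AB² = 605 < 477 + 356 = 833, the triangle is acute, so the smallest enclosing circle is the circumcircle.
Circumcentre = (-19/12, -4/3), r² = 23585/144.
r = √(23585/144) ≈ 12.80.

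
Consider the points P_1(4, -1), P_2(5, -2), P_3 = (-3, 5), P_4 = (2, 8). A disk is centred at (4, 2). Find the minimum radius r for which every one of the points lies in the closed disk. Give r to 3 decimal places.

The required radius is the distance from (4, 2) to the farthest point.
Squared distances: 9, 17, 58, 40.
Maximum is 58, attained at P_3.
r = √58 ≈ 7.616.

7.616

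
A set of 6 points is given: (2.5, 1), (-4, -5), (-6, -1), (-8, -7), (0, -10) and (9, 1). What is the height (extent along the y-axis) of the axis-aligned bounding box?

11

max y = 1, min y = -10, so height = 11.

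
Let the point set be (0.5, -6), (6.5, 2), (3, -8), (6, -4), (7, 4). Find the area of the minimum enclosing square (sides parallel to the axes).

144

The bounding box has width 6.5 and height 12.
An axis-aligned square enclosing the set must have side ≥ max(width, height).
So the minimum side is max(6.5, 12) = 12.
Area = 12² = 144.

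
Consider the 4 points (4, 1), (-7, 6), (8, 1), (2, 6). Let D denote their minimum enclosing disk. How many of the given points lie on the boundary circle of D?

The farthest pair is (-7, 6)–(8, 1) with squared distance 250. The circle on this segment as diameter has centre (0.5, 3.5) and r² = 250/4 = 62.5.
Check (4, 1): distance² to centre = 18.5 ≤ 62.5, so it lies inside.
All remaining points lie in this disk, and no smaller disk contains both endpoints, so this is the minimum enclosing circle.
The points at distance exactly r from the centre are (-7, 6), (8, 1) — 2 points.

2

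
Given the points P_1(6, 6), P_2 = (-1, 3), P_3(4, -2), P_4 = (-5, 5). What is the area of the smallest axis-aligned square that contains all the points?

The bounding box has width 11 and height 8.
An axis-aligned square enclosing the set must have side ≥ max(width, height).
So the minimum side is max(11, 8) = 11.
Area = 11² = 121.

121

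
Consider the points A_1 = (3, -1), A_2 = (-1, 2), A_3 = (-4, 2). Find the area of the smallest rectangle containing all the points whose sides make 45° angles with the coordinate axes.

In coordinates u = x + y, v = x − y the rectangle is axis-aligned; the map (x,y)→(u,v) scales areas by 2.
u-values: 2, 1, -2; range = 2 − (-2) = 4.
v-values: 4, -3, -6; range = 4 − (-6) = 10.
Area = (4 × 10) / 2 = 20.

20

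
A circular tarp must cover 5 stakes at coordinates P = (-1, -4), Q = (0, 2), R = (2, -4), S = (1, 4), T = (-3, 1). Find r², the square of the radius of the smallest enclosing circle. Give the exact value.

17.265625

By Welzl's lemma the MEC is supported by two points (diametrically opposite) or three points (on a circumcircle).
The minimum enclosing circle is determined by three boundary points: P, R, S.
Their circumcentre is (0.5, -0.125) with r² = 17.265625.
The farthest remaining point T is at distance² 13.515625 ≤ 17.265625.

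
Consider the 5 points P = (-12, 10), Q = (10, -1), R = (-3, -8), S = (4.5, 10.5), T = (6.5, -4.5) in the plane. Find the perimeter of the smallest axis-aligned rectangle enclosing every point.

81

Width = max x − min x = 10 − (-12) = 22.
Height = max y − min y = 10.5 − (-8) = 18.5.
Perimeter = 2(22 + 18.5) = 81.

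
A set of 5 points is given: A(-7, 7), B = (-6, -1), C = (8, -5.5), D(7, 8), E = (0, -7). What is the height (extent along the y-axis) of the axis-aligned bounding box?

max y = 8, min y = -7, so height = 15.

15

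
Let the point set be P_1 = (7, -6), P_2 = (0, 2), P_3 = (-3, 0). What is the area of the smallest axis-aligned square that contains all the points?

100

The bounding box has width 10 and height 8.
An axis-aligned square enclosing the set must have side ≥ max(width, height).
So the minimum side is max(10, 8) = 10.
Area = 10² = 100.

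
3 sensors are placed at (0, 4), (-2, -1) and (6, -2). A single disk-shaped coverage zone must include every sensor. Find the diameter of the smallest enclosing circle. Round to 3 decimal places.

8.771

Call the three points A, B, C in the order given.
Side lengths²: AB² = 29, AC² = 72, BC² = 65.
Since AC² = 72 < 65 + 29 = 94, the triangle is acute, so the smallest enclosing circle is the circumcircle.
Circumcentre = (31/14, 3/14), r² = 1885/98.
Diameter = 2r = 2√(1885/98) ≈ 8.771.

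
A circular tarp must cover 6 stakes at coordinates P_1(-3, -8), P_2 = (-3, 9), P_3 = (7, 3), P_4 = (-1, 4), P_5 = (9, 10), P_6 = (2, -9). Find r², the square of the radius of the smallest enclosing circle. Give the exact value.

117

The farthest pair is P_1–P_5 with squared distance 468. The circle on this segment as diameter has centre (3, 1) and r² = 468/4 = 117.
Check P_2: distance² to centre = 100 ≤ 117, so it lies inside.
All remaining points lie in this disk, and no smaller disk contains both endpoints, so this is the minimum enclosing circle.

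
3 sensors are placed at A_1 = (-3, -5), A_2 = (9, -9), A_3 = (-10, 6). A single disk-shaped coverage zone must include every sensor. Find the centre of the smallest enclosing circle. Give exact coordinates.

(-0.5, -1.5)

Side lengths²: A_1A_2² = 160, A_1A_3² = 170, A_2A_3² = 586.
Since A_2A_3² = 586 ≥ 170 + 160 = 330, the angle opposite A_2A_3 is not acute, so the smallest enclosing circle has A_2A_3 as diameter.
Centre = midpoint of A_2A_3 = (-0.5, -1.5), r² = 586/4 = 146.5.
Centre = (-0.5, -1.5).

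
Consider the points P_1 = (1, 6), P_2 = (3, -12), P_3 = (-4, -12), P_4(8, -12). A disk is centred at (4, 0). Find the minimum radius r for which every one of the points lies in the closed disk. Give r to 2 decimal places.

14.42

The required radius is the distance from (4, 0) to the farthest point.
Squared distances: 45, 145, 208, 160.
Maximum is 208, attained at P_3.
r = √208 ≈ 14.42.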